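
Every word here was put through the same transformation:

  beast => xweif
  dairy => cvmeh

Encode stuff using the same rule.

The output letters match the input read backwards, each shifted +4: beast reversed is tsaeb. Read the word backwards and shift each letter +4.
Applying it to stuff: reverse → ffuts; then shift: f+4=j, f+4=j, u+4=y, t+4=x, s+4=w.

jjyxw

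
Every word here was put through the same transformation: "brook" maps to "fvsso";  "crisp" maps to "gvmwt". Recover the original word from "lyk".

It's a constant shift of +4 (ROT4).
Decoding lyk: l−4=h, y−4=u, k−4=g.

hug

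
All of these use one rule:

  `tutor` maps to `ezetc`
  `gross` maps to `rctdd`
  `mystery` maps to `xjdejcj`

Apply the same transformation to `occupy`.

tnnzaj

The shift depends on letter class: consonant t→e is +11, but vowel u→z is +5. The rule splits by letter class: vowels +5, consonants +11.
Applying it to occupy: o(vowel)+5=t, c(cons)+11=n, c(cons)+11=n, u(vowel)+5=z, p(cons)+11=a, y(cons)+11=j.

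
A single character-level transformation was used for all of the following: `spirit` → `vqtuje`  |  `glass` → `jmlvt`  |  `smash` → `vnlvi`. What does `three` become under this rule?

Shifts by position in spirit: pos 0: s→v (+3), pos 1: p→q (+1), pos 2: i→t (+11), pos 3: r→u (+3), pos 4: i→j (+1), pos 5: t→e (+11) — repeating every 3. The shifts repeat in a cycle of length 3: positions 0,1,… shift by +3, +1, +11, then the pattern repeats.
For three: t+3=w, h+1=i, r+11=c, e+3=h, e+1=f.

wichf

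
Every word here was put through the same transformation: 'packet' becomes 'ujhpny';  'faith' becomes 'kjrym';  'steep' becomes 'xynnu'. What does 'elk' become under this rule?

nqp

The shift depends on letter class: consonant p→u is +5, but vowel a→j is +9. Vowels shift forward by 9 and consonants shift forward by 5.
Applying it to elk: e(vowel)+9=n, l(cons)+5=q, k(cons)+5=p.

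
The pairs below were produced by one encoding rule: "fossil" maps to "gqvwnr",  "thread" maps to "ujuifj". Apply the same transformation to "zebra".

In fossil: f→g is +1, o→q is +2, s→v is +3, s→w is +4 — the shift increases by 1 each position. The shift increases by 1 at each position, starting from +1: 1, 2, 3, ….
On zebra: z+1=a, e+2=g, b+3=e, r+4=v, a+5=f.

agevf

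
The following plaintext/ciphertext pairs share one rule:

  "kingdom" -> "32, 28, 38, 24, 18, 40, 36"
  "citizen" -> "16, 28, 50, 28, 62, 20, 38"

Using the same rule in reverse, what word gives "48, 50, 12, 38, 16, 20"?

Each letter becomes 2×(its alphabet position, a=1..z=26) + 10.
Decoding 48, 50, 12, 38, 16, 20: 48→(48−10)÷2=19=s, 50→(50−10)÷2=20=t, 12→(12−10)÷2=1=a, 38→(38−10)÷2=14=n, 16→(16−10)÷2=3=c, 20→(20−10)÷2=5=e.

stance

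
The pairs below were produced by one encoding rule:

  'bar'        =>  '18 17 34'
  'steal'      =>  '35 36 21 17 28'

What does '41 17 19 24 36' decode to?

b is letter #2 and maps to 18: an offset of 16. Each letter is replaced by its alphabet position (a=1..z=26) + 16.
Decoding 41 17 19 24 36: 41→(41−16)÷1=25=y, 17→(17−16)÷1=1=a, 19→(19−16)÷1=3=c, 24→(24−16)÷1=8=h, 36→(36−16)÷1=20=t.

yacht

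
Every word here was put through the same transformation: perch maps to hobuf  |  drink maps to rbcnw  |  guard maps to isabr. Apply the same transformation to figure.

lcisbo

p(15)→h(7) and e(4)→o(14) fit y≡23x+0 (mod 26); the inverse of 23 mod 26 is 17. Treating letters as 0–25, the rule is x ↦ 23x + 0 (mod 26).
For figure: f(5)→23·5+0≡11=l; i(8)→23·8+0≡2=c; g(6)→23·6+0≡8=i; u(20)→23·20+0≡18=s; r(17)→23·17+0≡1=b; e(4)→23·4+0≡14=o (all mod 26).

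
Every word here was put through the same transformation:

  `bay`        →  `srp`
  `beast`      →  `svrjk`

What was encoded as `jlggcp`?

Compare letters: b→s is +17, a→r is +17, y→p is +17 — a constant shift. It's a constant shift of +17 (ROT17).
Reversing it on jlggcp: j−17=s, l−17=u, g−17=p, g−17=p, c−17=l, p−17=y.

supply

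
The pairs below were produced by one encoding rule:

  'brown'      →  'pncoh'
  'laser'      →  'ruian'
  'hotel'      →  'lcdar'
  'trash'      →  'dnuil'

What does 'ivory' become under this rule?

gtcne

b(1)→p(15) and r(17)→n(13) fit y≡21x+20 (mod 26); the inverse of 21 mod 26 is 5. This is an affine cipher: with a=0,…,z=25, each position x becomes (21x+20) mod 26.
On ivory: i(8)→21·8+20≡6=g; v(21)→21·21+20≡19=t; o(14)→21·14+20≡2=c; r(17)→21·17+20≡13=n; y(24)→21·24+20≡4=e (all mod 26).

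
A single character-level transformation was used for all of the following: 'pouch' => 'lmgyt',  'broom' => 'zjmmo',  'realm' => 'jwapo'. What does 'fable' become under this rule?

p(15)→l(11) and o(14)→m(12) fit y≡25x+0 (mod 26); the inverse of 25 mod 26 is 25. Each letter's alphabet position (a=0..z=25) is mapped through 25·x+0 mod 26 — an affine cipher.
On fable: f(5)→25·5+0≡21=v; a(0)→25·0+0≡0=a; b(1)→25·1+0≡25=z; l(11)→25·11+0≡15=p; e(4)→25·4+0≡22=w (all mod 26).

vazpw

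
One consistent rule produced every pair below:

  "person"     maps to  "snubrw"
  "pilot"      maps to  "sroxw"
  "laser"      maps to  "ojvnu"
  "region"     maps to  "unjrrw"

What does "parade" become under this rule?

Shifts by position in person: pos 0: p→s (+3), pos 1: e→n (+9), pos 2: r→u (+3), pos 3: s→b (+9) — repeating every 2. The shifts repeat in a cycle of length 2: positions 0,1,… shift by +3, +9, then the pattern repeats.
On parade: p+3=s, a+9=j, r+3=u, a+9=j, d+3=g, e+9=n.

sjujgn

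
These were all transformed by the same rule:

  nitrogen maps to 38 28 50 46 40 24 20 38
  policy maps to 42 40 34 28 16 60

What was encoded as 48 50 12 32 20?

stake

n(#14)→38 and i(#9)→28: differences scale by 2, so n = 2·pos + 10. Each letter becomes 2×(its alphabet position, a=1..z=26) + 10.
Undoing it on 48 50 12 32 20: 48→(48−10)÷2=19=s, 50→(50−10)÷2=20=t, 12→(12−10)÷2=1=a, 32→(32−10)÷2=11=k, 20→(20−10)÷2=5=e.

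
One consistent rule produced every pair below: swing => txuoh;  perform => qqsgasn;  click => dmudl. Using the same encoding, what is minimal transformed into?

The shift depends on letter class: consonant s→t is +1, but vowel i→u is +12. Two shifts are in play — +12 for a/e/i/o/u, +1 for every other letter.
Applying it to minimal: m(cons)+1=n, i(vowel)+12=u, n(cons)+1=o, i(vowel)+12=u, m(cons)+1=n, a(vowel)+12=m, l(cons)+1=m.

nuounmm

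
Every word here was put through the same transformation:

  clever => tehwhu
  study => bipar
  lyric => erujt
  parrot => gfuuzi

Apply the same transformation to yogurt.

rzvpui

c(2)→t(19) and l(11)→e(4) fit y≡7x+5 (mod 26); the inverse of 7 mod 26 is 15. Each letter's alphabet position (a=0..z=25) is mapped through 7·x+5 mod 26 — an affine cipher.
For yogurt: y(24)→7·24+5≡17=r; o(14)→7·14+5≡25=z; g(6)→7·6+5≡21=v; u(20)→7·20+5≡15=p; r(17)→7·17+5≡20=u; t(19)→7·19+5≡8=i (all mod 26).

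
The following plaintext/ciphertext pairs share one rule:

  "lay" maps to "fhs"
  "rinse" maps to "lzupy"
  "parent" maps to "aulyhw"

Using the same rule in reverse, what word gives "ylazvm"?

The output letters match the input read backwards, each shifted +7: lay reversed is yal. The word is reversed, then every letter is shifted forward by 7.
Reversing it on ylazvm: shift back: y−7=r, l−7=e, a−7=t, z−7=s, v−7=o, m−7=f → retsof; then reverse → foster.

foster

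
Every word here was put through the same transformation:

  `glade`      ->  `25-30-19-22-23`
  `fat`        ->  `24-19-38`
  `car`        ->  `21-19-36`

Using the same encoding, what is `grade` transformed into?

g is letter #7 and maps to 25: an offset of 18. Letters become their 1-based position plus 18 (so a→19, b→20, …).
Applying it to grade: g=7→25, r=18→36, a=1→19, d=4→22, e=5→23.

25-36-19-22-23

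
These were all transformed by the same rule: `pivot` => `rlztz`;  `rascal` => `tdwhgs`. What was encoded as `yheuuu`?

weapon

Letter i (0-indexed) is shifted by i+2, so successive shifts are 2, 3, 4, ….
Undoing it on yheuuu: y−2=w, h−3=e, e−4=a, u−5=p, u−6=o, u−7=n.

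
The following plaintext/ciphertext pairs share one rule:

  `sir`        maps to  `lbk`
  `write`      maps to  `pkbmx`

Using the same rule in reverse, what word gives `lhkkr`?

sorry

Compare letters: s→l is +19, i→b is +19, r→k is +19 — a constant shift. Each letter is shifted forward by 19 in the alphabet (a Caesar shift of +19).
Decoding lhkkr: l−19=s, h−19=o, k−19=r, k−19=r, r−19=y.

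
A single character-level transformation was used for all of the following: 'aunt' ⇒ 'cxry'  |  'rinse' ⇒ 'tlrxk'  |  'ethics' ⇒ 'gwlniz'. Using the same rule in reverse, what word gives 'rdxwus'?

patrol

In aunt: a→c is +2, u→x is +3, n→r is +4, t→y is +5 — the shift increases by 1 each position. The shift increases by 1 at each position, starting from +2: 2, 3, 4, ….
Undoing it on rdxwus: r−2=p, d−3=a, x−4=t, w−5=r, u−6=o, s−7=l.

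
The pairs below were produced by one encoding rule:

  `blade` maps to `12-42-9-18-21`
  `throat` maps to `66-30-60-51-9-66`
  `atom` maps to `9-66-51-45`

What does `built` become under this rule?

12-69-33-42-66

With a=1..z=26, the number is 3·pos + 6.
Applying it to built: b=2→12, u=21→69, i=9→33, l=12→42, t=20→66.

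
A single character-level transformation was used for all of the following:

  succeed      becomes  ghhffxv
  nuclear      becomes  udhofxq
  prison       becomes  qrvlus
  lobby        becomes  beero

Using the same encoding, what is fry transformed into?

bui

The word is reversed, then every letter is shifted forward by 3.
On fry: reverse → yrf; then shift: y+3=b, r+3=u, f+3=i.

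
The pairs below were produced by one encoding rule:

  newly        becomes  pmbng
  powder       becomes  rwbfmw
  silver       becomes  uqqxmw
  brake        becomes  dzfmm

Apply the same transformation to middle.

Shifts by position in newly: pos 0: n→p (+2), pos 1: e→m (+8), pos 2: w→b (+5), pos 3: l→n (+2), pos 4: y→g (+8) — repeating every 3. The shifts repeat in a cycle of length 3: positions 0,1,… shift by +2, +8, +5, then the pattern repeats.
Applying it to middle: m+2=o, i+8=q, d+5=i, d+2=f, l+8=t, e+5=j.

oqiftj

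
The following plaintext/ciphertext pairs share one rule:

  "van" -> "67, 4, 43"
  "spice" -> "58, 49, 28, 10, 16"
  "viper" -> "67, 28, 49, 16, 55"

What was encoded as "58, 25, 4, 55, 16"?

With a=1..z=26, the number is 3·pos + 1.
Reversing it on 58, 25, 4, 55, 16: 58→(58−1)÷3=19=s, 25→(25−1)÷3=8=h, 4→(4−1)÷3=1=a, 55→(55−1)÷3=18=r, 16→(16−1)÷3=5=e.

share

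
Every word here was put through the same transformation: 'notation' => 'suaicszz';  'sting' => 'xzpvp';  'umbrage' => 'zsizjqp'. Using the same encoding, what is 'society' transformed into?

xujqndj

The shift increases by 1 at each position, starting from +5: 5, 6, 7, ….
Applying it to society: s+5=x, o+6=u, c+7=j, i+8=q, e+9=n, t+10=d, y+11=j.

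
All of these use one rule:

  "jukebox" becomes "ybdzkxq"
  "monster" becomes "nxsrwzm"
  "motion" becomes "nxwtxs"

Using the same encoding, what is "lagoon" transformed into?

j(9)→y(24) and u(20)→b(1) fit y≡5x+5 (mod 26); the inverse of 5 mod 26 is 21. This is an affine cipher: with a=0,…,z=25, each position x becomes (5x+5) mod 26.
Applying it to lagoon: l(11)→5·11+5≡8=i; a(0)→5·0+5≡5=f; g(6)→5·6+5≡9=j; o(14)→5·14+5≡23=x; o(14)→5·14+5≡23=x; n(13)→5·13+5≡18=s (all mod 26).

ifjxxs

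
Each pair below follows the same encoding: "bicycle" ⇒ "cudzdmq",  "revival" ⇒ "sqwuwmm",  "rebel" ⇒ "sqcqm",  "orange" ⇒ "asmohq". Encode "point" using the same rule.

Vowels shift forward by 12 and consonants shift forward by 1.
On point: p(cons)+1=q, o(vowel)+12=a, i(vowel)+12=u, n(cons)+1=o, t(cons)+1=u.

qauou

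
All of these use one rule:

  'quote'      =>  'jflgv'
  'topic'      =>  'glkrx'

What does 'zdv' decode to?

Letters are reflected about the middle of the alphabet (position → 25−position): Atbash.
Undoing it on zdv: z↔a, d↔w, v↔e.

awe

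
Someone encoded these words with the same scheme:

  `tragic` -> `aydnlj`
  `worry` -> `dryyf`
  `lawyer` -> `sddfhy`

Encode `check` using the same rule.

The shift depends on letter class: consonant t→a is +7, but vowel a→d is +3. Vowels shift forward by 3 and consonants shift forward by 7.
For check: c(cons)+7=j, h(cons)+7=o, e(vowel)+3=h, c(cons)+7=j, k(cons)+7=r.

johjr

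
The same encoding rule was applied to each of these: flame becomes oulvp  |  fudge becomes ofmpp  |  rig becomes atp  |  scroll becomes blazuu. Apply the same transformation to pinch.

ytwlq

The shift depends on letter class: consonant f→o is +9, but vowel a→l is +11. Vowels shift forward by 11 and consonants shift forward by 9.
Applying it to pinch: p(cons)+9=y, i(vowel)+11=t, n(cons)+9=w, c(cons)+9=l, h(cons)+9=q.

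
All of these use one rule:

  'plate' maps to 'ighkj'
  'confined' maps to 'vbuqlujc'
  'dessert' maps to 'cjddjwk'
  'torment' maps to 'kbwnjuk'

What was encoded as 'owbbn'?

p(15)→i(8) and l(11)→g(6) fit y≡7x+7 (mod 26); the inverse of 7 mod 26 is 15. Each letter's alphabet position (a=0..z=25) is mapped through 7·x+7 mod 26 — an affine cipher.
Reversing it on owbbn: o(14)→15·(14−7)≡1=b; w(22)→15·(22−7)≡17=r; b(1)→15·(1−7)≡14=o; b(1)→15·(1−7)≡14=o; n(13)→15·(13−7)≡12=m (all mod 26).

broom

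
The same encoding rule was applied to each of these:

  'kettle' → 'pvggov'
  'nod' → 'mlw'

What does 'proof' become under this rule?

killu

Letters are reflected about the middle of the alphabet (position → 25−position): Atbash.
On proof: p↔k, r↔i, o↔l, o↔l, f↔u.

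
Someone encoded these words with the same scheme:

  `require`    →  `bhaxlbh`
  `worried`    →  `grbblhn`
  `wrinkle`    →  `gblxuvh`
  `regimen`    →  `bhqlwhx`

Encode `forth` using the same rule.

prbdr

The rule splits by letter class: vowels +3, consonants +10.
Applying it to forth: f(cons)+10=p, o(vowel)+3=r, r(cons)+10=b, t(cons)+10=d, h(cons)+10=r.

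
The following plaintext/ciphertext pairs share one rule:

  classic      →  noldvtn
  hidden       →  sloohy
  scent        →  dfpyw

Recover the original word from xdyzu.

The shifts repeat in a cycle of length 3: positions 0,1,… shift by +11, +3, +11, then the pattern repeats.
Undoing it on xdyzu: x−11=m, d−3=a, y−11=n, z−11=o, u−3=r.

manor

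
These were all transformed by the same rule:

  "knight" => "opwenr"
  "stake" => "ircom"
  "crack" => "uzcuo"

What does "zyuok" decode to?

rocky

k(10)→o(14) and n(13)→p(15) fit y≡9x+2 (mod 26); the inverse of 9 mod 26 is 3. Each letter's alphabet position (a=0..z=25) is mapped through 9·x+2 mod 26 — an affine cipher.
Undoing it on zyuok: z(25)→3·(25−2)≡17=r; y(24)→3·(24−2)≡14=o; u(20)→3·(20−2)≡2=c; o(14)→3·(14−2)≡10=k; k(10)→3·(10−2)≡24=y (all mod 26).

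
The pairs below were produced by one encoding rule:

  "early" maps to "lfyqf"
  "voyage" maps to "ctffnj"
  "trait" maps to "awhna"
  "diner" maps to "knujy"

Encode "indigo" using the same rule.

Shifts by position in early: pos 0: e→l (+7), pos 1: a→f (+5), pos 2: r→y (+7), pos 3: l→q (+5) — repeating every 2. It's a Vigenère-style cipher with numeric key [7,5]: position i shifts by key[i mod 2].
For indigo: i+7=p, n+5=s, d+7=k, i+5=n, g+7=n, o+5=t.

psknnt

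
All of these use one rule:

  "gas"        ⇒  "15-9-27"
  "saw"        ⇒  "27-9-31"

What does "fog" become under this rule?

14-23-15

Each letter is replaced by its alphabet position (a=1..z=26) + 8.
Applying it to fog: f=6→14, o=15→23, g=7→15.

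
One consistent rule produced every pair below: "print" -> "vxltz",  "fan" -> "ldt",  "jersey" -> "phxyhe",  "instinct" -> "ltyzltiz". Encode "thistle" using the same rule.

The shift depends on letter class: consonant p→v is +6, but vowel i→l is +3. The rule splits by letter class: vowels +3, consonants +6.
For thistle: t(cons)+6=z, h(cons)+6=n, i(vowel)+3=l, s(cons)+6=y, t(cons)+6=z, l(cons)+6=r, e(vowel)+3=h.

znlyzrh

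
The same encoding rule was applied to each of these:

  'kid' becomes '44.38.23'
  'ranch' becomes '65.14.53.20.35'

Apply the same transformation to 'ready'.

65.26.14.23.86

k(#11)→44 and i(#9)→38: differences scale by 3, so n = 3·pos + 11. With a=1..z=26, the number is 3·pos + 11.
For ready: r=18→65, e=5→26, a=1→14, d=4→23, y=25→86.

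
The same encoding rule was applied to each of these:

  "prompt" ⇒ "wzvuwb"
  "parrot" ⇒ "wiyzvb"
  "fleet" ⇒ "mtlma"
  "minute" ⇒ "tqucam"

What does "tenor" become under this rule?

Shifts by position in prompt: pos 0: p→w (+7), pos 1: r→z (+8), pos 2: o→v (+7), pos 3: m→u (+8) — repeating every 2. The shifts repeat in a cycle of length 2: positions 0,1,… shift by +7, +8, then the pattern repeats.
For tenor: t+7=a, e+8=m, n+7=u, o+8=w, r+7=y.

amuwy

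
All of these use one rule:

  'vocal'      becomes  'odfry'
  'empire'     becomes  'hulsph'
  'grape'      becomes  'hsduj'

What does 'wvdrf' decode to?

Two steps: reverse the string, then apply a Caesar shift of +3.
Decoding wvdrf: shift back: w−3=t, v−3=s, d−3=a, r−3=o, f−3=c → tsaoc; then reverse → coast.

coast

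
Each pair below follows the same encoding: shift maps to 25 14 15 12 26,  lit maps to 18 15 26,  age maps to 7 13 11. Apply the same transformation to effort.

11 12 12 21 24 26

s is letter #19 and maps to 25: an offset of 6. Letters become their 1-based position plus 6 (so a→7, b→8, …).
Applying it to effort: e=5→11, f=6→12, f=6→12, o=15→21, r=18→24, t=20→26.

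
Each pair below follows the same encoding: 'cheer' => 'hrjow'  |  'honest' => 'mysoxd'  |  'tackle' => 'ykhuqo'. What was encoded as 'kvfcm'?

Shifts by position in cheer: pos 0: c→h (+5), pos 1: h→r (+10), pos 2: e→j (+5), pos 3: e→o (+10) — repeating every 2. The shifts repeat in a cycle of length 2: positions 0,1,… shift by +5, +10, then the pattern repeats.
Undoing it on kvfcm: k−5=f, v−10=l, f−5=a, c−10=s, m−5=h.

flash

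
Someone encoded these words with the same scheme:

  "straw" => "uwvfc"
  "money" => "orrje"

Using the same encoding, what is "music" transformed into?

In straw: s→u is +2, t→w is +3, r→v is +4, a→f is +5 — the shift increases by 1 each position. Letter i (0-indexed) is shifted by i+2, so successive shifts are 2, 3, 4, ….
Applying it to music: m+2=o, u+3=x, s+4=w, i+5=n, c+6=i.

oxwni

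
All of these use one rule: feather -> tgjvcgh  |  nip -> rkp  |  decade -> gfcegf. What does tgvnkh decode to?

filter

The output letters match the input read backwards, each shifted +2: feather reversed is rehtaef. Read the word backwards and shift each letter +2.
Undoing it on tgvnkh: shift back: t−2=r, g−2=e, v−2=t, n−2=l, k−2=i, h−2=f → retlif; then reverse → filter.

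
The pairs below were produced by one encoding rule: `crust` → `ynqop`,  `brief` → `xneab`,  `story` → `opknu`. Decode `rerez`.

vivid

Compare letters: c→y is +22, r→n is +22, u→q is +22 — a constant shift. Each letter is shifted forward by 22 in the alphabet (a Caesar shift of +22).
Undoing it on rerez: r−22=v, e−22=i, r−22=v, e−22=i, z−22=d.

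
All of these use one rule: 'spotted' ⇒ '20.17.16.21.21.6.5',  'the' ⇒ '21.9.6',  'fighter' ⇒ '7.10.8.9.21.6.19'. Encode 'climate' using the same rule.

4.13.10.14.2.21.6

s is letter #19 and maps to 20: an offset of 1. Each letter is replaced by its alphabet position (a=1..z=26) + 1.
For climate: c=3→4, l=12→13, i=9→10, m=13→14, a=1→2, t=20→21, e=5→6.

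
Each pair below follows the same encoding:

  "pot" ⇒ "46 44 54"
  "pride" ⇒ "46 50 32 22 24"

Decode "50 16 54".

rat

Each letter becomes 2×(its alphabet position, a=1..z=26) + 14.
Reversing it on 50 16 54: 50→(50−14)÷2=18=r, 16→(16−14)÷2=1=a, 54→(54−14)÷2=20=t.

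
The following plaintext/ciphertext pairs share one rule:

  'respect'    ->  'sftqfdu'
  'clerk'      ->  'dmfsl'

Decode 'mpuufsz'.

lottery

Compare letters: r→s is +1, e→f is +1, s→t is +1 — a constant shift. Each letter is shifted forward by 1 in the alphabet (a Caesar shift of +1).
Decoding mpuufsz: m−1=l, p−1=o, u−1=t, u−1=t, f−1=e, s−1=r, z−1=y.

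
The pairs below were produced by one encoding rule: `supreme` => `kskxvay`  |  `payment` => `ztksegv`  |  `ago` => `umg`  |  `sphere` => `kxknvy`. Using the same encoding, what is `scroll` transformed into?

The output letters match the input read backwards, each shifted +6: supreme reversed is emerpus. The word is reversed, then every letter is shifted forward by 6.
For scroll: reverse → llorcs; then shift: l+6=r, l+6=r, o+6=u, r+6=x, c+6=i, s+6=y.

rruxiy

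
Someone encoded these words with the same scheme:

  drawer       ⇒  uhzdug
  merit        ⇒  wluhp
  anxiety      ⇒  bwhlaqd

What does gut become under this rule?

Two steps: reverse the string, then apply a Caesar shift of +3.
On gut: reverse → tug; then shift: t+3=w, u+3=x, g+3=j.

wxj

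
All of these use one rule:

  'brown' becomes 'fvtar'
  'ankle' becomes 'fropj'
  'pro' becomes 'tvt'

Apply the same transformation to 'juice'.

Vowels shift forward by 5 and consonants shift forward by 4.
Applying it to juice: j(cons)+4=n, u(vowel)+5=z, i(vowel)+5=n, c(cons)+4=g, e(vowel)+5=j.

nzngj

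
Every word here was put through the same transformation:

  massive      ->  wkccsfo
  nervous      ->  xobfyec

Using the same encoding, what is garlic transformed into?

qkbvsm

Compare letters: m→w is +10, a→k is +10, s→c is +10 — a constant shift. Every letter moves 10 places later in the alphabet, wrapping around z→a.
For garlic: g+10=q, a+10=k, r+10=b, l+10=v, i+10=s, c+10=m.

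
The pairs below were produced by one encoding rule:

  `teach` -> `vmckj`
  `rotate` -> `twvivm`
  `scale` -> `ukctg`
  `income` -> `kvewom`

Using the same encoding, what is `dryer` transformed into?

Shifts by position in teach: pos 0: t→v (+2), pos 1: e→m (+8), pos 2: a→c (+2), pos 3: c→k (+8) — repeating every 2. It's a Vigenère-style cipher with numeric key [2,8]: position i shifts by key[i mod 2].
On dryer: d+2=f, r+8=z, y+2=a, e+8=m, r+2=t.

fzamt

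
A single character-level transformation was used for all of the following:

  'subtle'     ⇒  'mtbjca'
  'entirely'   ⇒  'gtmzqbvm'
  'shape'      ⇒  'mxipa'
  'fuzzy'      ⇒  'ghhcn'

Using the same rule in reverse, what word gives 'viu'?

man

The output letters match the input read backwards, each shifted +8: subtle reversed is eltbus. The word is reversed, then every letter is shifted forward by 8.
Reversing it on viu: shift back: v−8=n, i−8=a, u−8=m → nam; then reverse → man.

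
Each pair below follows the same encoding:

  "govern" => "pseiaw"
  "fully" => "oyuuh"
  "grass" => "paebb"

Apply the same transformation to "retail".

The shift depends on letter class: consonant g→p is +9, but vowel o→s is +4. The rule splits by letter class: vowels +4, consonants +9.
On retail: r(cons)+9=a, e(vowel)+4=i, t(cons)+9=c, a(vowel)+4=e, i(vowel)+4=m, l(cons)+9=u.

aicemu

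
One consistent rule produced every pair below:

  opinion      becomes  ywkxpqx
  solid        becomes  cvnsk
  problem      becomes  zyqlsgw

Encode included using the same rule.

Shifts by position in opinion: pos 0: o→y (+10), pos 1: p→w (+7), pos 2: i→k (+2), pos 3: n→x (+10), pos 4: i→p (+7), pos 5: o→q (+2) — repeating every 3. A repeating key of period 3 is used — shifts +10, +7, +2 over and over.
Applying it to included: i+10=s, n+7=u, c+2=e, l+10=v, u+7=b, d+2=f, e+10=o, d+7=k.

suevbfok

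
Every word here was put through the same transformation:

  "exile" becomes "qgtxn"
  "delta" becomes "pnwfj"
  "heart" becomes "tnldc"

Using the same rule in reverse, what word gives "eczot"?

Shifts by position in exile: pos 0: e→q (+12), pos 1: x→g (+9), pos 2: i→t (+11), pos 3: l→x (+12), pos 4: e→n (+9) — repeating every 3. It's a Vigenère-style cipher with numeric key [12,9,11]: position i shifts by key[i mod 3].
Decoding eczot: e−12=s, c−9=t, z−11=o, o−12=c, t−9=k.

stock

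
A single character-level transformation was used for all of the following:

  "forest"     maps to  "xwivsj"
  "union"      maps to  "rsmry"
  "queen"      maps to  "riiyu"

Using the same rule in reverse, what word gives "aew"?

saw

Read the word backwards and shift each letter +4.
Undoing it on aew: shift back: a−4=w, e−4=a, w−4=s → was; then reverse → saw.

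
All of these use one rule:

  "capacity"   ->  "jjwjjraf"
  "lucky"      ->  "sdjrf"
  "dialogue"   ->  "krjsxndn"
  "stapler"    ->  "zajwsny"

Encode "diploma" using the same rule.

The shift depends on letter class: consonant c→j is +7, but vowel a→j is +9. Two shifts are in play — +9 for a/e/i/o/u, +7 for every other letter.
For diploma: d(cons)+7=k, i(vowel)+9=r, p(cons)+7=w, l(cons)+7=s, o(vowel)+9=x, m(cons)+7=t, a(vowel)+9=j.

krwsxtj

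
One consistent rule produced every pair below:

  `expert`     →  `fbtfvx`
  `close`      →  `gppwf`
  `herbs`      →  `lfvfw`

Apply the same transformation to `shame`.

wlbqf

The shift depends on letter class: consonant x→b is +4, but vowel e→f is +1. The rule splits by letter class: vowels +1, consonants +4.
For shame: s(cons)+4=w, h(cons)+4=l, a(vowel)+1=b, m(cons)+4=q, e(vowel)+1=f.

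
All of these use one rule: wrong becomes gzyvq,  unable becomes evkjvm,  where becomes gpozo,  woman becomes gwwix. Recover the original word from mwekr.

Shifts by position in wrong: pos 0: w→g (+10), pos 1: r→z (+8), pos 2: o→y (+10), pos 3: n→v (+8) — repeating every 2. A repeating key of period 2 is used — shifts +10, +8 over and over.
Decoding mwekr: m−10=c, w−8=o, e−10=u, k−8=c, r−10=h.

couch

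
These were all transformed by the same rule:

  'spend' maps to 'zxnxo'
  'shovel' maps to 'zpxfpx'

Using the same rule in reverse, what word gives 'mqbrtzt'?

Each letter shifts forward by (position + 7), i.e. 7, 8, 9, … — the shift grows by one for each successive letter.
Reversing it on mqbrtzt: m−7=f, q−8=i, b−9=s, r−10=h, t−11=i, z−12=n, t−13=g.

fishing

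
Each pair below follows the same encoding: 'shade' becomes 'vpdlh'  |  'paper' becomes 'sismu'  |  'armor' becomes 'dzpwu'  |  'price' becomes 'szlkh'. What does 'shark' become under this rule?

vpdzn

Shifts by position in shade: pos 0: s→v (+3), pos 1: h→p (+8), pos 2: a→d (+3), pos 3: d→l (+8) — repeating every 2. It's a Vigenère-style cipher with numeric key [3,8]: position i shifts by key[i mod 2].
For shark: s+3=v, h+8=p, a+3=d, r+8=z, k+3=n.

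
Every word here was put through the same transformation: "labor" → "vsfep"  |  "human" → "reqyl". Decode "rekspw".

slogan

The output letters match the input read backwards, each shifted +4: labor reversed is robal. Read the word backwards and shift each letter +4.
Undoing it on rekspw: shift back: r−4=n, e−4=a, k−4=g, s−4=o, p−4=l, w−4=s → nagols; then reverse → slogan.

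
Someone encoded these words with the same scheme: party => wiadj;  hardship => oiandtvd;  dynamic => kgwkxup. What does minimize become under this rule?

The shift increases by 1 at each position, starting from +7: 7, 8, 9, ….
On minimize: m+7=t, i+8=q, n+9=w, i+10=s, m+11=x, i+12=u, z+13=m, e+14=s.

tqwsxums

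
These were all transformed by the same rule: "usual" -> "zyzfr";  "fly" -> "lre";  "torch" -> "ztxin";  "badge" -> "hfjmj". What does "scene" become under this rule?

The shift depends on letter class: consonant s→y is +6, but vowel u→z is +5. Two shifts are in play — +5 for a/e/i/o/u, +6 for every other letter.
Applying it to scene: s(cons)+6=y, c(cons)+6=i, e(vowel)+5=j, n(cons)+6=t, e(vowel)+5=j.

yijtj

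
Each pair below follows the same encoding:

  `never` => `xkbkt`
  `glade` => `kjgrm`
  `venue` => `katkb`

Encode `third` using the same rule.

The output letters match the input read backwards, each shifted +6: never reversed is reven. Two steps: reverse the string, then apply a Caesar shift of +6.
On third: reverse → driht; then shift: d+6=j, r+6=x, i+6=o, h+6=n, t+6=z.

jxonz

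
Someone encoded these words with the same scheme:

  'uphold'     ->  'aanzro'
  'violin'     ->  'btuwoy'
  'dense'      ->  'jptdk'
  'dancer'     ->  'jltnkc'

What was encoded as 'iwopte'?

Shifts by position in uphold: pos 0: u→a (+6), pos 1: p→a (+11), pos 2: h→n (+6), pos 3: o→z (+11) — repeating every 2. The shifts repeat in a cycle of length 2: positions 0,1,… shift by +6, +11, then the pattern repeats.
Reversing it on iwopte: i−6=c, w−11=l, o−6=i, p−11=e, t−6=n, e−11=t.

client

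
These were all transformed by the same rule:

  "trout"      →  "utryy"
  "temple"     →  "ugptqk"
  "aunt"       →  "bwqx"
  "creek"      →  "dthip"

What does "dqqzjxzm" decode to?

The shift increases by 1 at each position, starting from +1: 1, 2, 3, ….
Decoding dqqzjxzm: d−1=c, q−2=o, q−3=n, z−4=v, j−5=e, x−6=r, z−7=s, m−8=e.

converse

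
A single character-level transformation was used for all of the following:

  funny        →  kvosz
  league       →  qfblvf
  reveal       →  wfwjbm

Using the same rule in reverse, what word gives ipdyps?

The shifts repeat in a cycle of length 3: positions 0,1,… shift by +5, +1, +1, then the pattern repeats.
Decoding ipdyps: i−5=d, p−1=o, d−1=c, y−5=t, p−1=o, s−1=r.

doctor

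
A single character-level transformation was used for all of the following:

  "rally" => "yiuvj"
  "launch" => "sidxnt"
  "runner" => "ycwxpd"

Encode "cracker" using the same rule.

In rally: r→y is +7, a→i is +8, l→u is +9, l→v is +10 — the shift increases by 1 each position. Each letter shifts forward by (position + 7), i.e. 7, 8, 9, … — the shift grows by one for each successive letter.
Applying it to cracker: c+7=j, r+8=z, a+9=j, c+10=m, k+11=v, e+12=q, r+13=e.

jzjmvqe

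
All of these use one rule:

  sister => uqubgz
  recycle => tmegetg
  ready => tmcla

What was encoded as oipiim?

manage

Shifts by position in sister: pos 0: s→u (+2), pos 1: i→q (+8), pos 2: s→u (+2), pos 3: t→b (+8) — repeating every 2. The shifts repeat in a cycle of length 2: positions 0,1,… shift by +2, +8, then the pattern repeats.
Reversing it on oipiim: o−2=m, i−8=a, p−2=n, i−8=a, i−2=g, m−8=e.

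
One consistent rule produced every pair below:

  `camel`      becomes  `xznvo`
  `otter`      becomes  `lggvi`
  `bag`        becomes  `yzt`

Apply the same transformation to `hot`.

slg

Each pair mirrors across the alphabet (c↔x, a↔z, m↔n): positions sum to 25. Letters are reflected about the middle of the alphabet (position → 25−position): Atbash.
On hot: h↔s, o↔l, t↔g.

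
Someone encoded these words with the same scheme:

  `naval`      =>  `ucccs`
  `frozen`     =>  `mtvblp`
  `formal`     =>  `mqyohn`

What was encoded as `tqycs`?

moral

The shifts repeat in a cycle of length 2: positions 0,1,… shift by +7, +2, then the pattern repeats.
Reversing it on tqycs: t−7=m, q−2=o, y−7=r, c−2=a, s−7=l.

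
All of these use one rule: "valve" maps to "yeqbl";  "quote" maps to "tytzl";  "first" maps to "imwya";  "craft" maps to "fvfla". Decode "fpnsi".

climb

In valve: v→y is +3, a→e is +4, l→q is +5, v→b is +6 — the shift increases by 1 each position. Letter i (0-indexed) is shifted by i+3, so successive shifts are 3, 4, 5, ….
Decoding fpnsi: f−3=c, p−4=l, n−5=i, s−6=m, i−7=b.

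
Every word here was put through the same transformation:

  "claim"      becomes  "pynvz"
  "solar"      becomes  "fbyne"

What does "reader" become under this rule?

ernqre

Compare letters: c→p is +13, l→y is +13, a→n is +13 — a constant shift. Every letter moves 13 places later in the alphabet, wrapping around z→a.
Applying it to reader: r+13=e, e+13=r, a+13=n, d+13=q, e+13=r, r+13=e.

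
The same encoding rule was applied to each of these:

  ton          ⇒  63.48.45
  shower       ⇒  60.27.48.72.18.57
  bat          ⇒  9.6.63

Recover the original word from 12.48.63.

cot

With a=1..z=26, the number is 3·pos + 3.
Decoding 12.48.63: 12→(12−3)÷3=3=c, 48→(48−3)÷3=15=o, 63→(63−3)÷3=20=t.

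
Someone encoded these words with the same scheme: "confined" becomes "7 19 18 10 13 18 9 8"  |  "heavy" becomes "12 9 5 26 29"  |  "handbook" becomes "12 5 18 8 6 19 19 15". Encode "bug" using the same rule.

c is letter #3 and maps to 7: an offset of 4. Each letter is replaced by its alphabet position (a=1..z=26) + 4.
Applying it to bug: b=2→6, u=21→25, g=7→11.

6 25 11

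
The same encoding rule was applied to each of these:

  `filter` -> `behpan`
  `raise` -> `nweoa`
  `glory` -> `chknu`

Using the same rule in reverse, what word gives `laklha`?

Compare letters: f→b is +22, i→e is +22, l→h is +22 — a constant shift. This is a Caesar cipher with shift 22.
Reversing it on laklha: l−22=p, a−22=e, k−22=o, l−22=p, h−22=l, a−22=e.

people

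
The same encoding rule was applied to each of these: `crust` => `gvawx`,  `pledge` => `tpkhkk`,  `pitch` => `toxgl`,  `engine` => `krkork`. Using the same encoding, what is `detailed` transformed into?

hkxgopkh

The shift depends on letter class: consonant c→g is +4, but vowel u→a is +6. Two shifts are in play — +6 for a/e/i/o/u, +4 for every other letter.
For detailed: d(cons)+4=h, e(vowel)+6=k, t(cons)+4=x, a(vowel)+6=g, i(vowel)+6=o, l(cons)+4=p, e(vowel)+6=k, d(cons)+4=h.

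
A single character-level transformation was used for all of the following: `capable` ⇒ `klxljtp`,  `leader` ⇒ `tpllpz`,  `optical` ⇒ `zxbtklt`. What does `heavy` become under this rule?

The shift depends on letter class: consonant c→k is +8, but vowel a→l is +11. Vowels shift forward by 11 and consonants shift forward by 8.
For heavy: h(cons)+8=p, e(vowel)+11=p, a(vowel)+11=l, v(cons)+8=d, y(cons)+8=g.

ppldg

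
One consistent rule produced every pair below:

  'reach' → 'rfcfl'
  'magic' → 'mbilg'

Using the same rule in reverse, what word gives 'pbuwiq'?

In reach: r→r is +0, e→f is +1, a→c is +2, c→f is +3 — the shift increases by 1 each position. The shift increases by 1 at each position, starting from +0: 0, 1, 2, ….
Reversing it on pbuwiq: p−0=p, b−1=a, u−2=s, w−3=t, i−4=e, q−5=l.

pastel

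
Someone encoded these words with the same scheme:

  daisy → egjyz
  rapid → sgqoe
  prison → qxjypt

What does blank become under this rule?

Shifts by position in daisy: pos 0: d→e (+1), pos 1: a→g (+6), pos 2: i→j (+1), pos 3: s→y (+6) — repeating every 2. It's a Vigenère-style cipher with numeric key [1,6]: position i shifts by key[i mod 2].
On blank: b+1=c, l+6=r, a+1=b, n+6=t, k+1=l.

crbtl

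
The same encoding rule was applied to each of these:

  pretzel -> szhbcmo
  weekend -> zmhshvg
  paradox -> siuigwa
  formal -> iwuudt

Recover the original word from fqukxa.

Shifts by position in pretzel: pos 0: p→s (+3), pos 1: r→z (+8), pos 2: e→h (+3), pos 3: t→b (+8) — repeating every 2. A repeating key of period 2 is used — shifts +3, +8 over and over.
Undoing it on fqukxa: f−3=c, q−8=i, u−3=r, k−8=c, x−3=u, a−8=s.

circus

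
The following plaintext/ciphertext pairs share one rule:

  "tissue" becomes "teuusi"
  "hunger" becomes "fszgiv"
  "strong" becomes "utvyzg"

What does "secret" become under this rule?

t(19)→t(19) and i(8)→e(4) fit y≡25x+12 (mod 26); the inverse of 25 mod 26 is 25. This is an affine cipher: with a=0,…,z=25, each position x becomes (25x+12) mod 26.
For secret: s(18)→25·18+12≡20=u; e(4)→25·4+12≡8=i; c(2)→25·2+12≡10=k; r(17)→25·17+12≡21=v; e(4)→25·4+12≡8=i; t(19)→25·19+12≡19=t (all mod 26).

uikvit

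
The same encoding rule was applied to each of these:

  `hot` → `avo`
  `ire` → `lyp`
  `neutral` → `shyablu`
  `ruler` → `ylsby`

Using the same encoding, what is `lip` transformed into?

The output letters match the input read backwards, each shifted +7: hot reversed is toh. Read the word backwards and shift each letter +7.
On lip: reverse → pil; then shift: p+7=w, i+7=p, l+7=s.

wps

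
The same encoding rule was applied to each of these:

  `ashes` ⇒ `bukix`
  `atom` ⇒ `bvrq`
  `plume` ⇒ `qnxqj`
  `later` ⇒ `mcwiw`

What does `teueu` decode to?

scrap

In ashes: a→b is +1, s→u is +2, h→k is +3, e→i is +4 — the shift increases by 1 each position. Each letter shifts forward by (position + 1), i.e. 1, 2, 3, … — the shift grows by one for each successive letter.
Undoing it on teueu: t−1=s, e−2=c, u−3=r, e−4=a, u−5=p.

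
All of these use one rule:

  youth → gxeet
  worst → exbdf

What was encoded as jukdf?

blast

In youth: y→g is +8, o→x is +9, u→e is +10, t→e is +11 — the shift increases by 1 each position. Letter i (0-indexed) is shifted by i+8, so successive shifts are 8, 9, 10, ….
Reversing it on jukdf: j−8=b, u−9=l, k−10=a, d−11=s, f−12=t.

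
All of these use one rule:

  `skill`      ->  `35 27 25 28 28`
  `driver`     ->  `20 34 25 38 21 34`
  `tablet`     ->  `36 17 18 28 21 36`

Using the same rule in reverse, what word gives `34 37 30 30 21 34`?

Letters become their 1-based position plus 16 (so a→17, b→18, …).
Decoding 34 37 30 30 21 34: 34→(34−16)÷1=18=r, 37→(37−16)÷1=21=u, 30→(30−16)÷1=14=n, 30→(30−16)÷1=14=n, 21→(21−16)÷1=5=e, 34→(34−16)÷1=18=r.

runner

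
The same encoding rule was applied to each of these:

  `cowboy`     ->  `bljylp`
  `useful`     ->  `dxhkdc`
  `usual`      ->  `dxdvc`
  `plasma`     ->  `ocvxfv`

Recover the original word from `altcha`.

toilet

c(2)→b(1) and o(14)→l(11) fit y≡3x+21 (mod 26); the inverse of 3 mod 26 is 9. Each letter's alphabet position (a=0..z=25) is mapped through 3·x+21 mod 26 — an affine cipher.
Reversing it on altcha: a(0)→9·(0−21)≡19=t; l(11)→9·(11−21)≡14=o; t(19)→9·(19−21)≡8=i; c(2)→9·(2−21)≡11=l; h(7)→9·(7−21)≡4=e; a(0)→9·(0−21)≡19=t (all mod 26).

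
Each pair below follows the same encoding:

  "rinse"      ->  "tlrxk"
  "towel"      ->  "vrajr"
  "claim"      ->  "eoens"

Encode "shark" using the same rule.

In rinse: r→t is +2, i→l is +3, n→r is +4, s→x is +5 — the shift increases by 1 each position. Each letter shifts forward by (position + 2), i.e. 2, 3, 4, … — the shift grows by one for each successive letter.
On shark: s+2=u, h+3=k, a+4=e, r+5=w, k+6=q.

ukewq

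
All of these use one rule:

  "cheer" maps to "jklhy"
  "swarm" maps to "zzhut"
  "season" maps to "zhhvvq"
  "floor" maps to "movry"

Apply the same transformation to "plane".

Shifts by position in cheer: pos 0: c→j (+7), pos 1: h→k (+3), pos 2: e→l (+7), pos 3: e→h (+3) — repeating every 2. It's a Vigenère-style cipher with numeric key [7,3]: position i shifts by key[i mod 2].
On plane: p+7=w, l+3=o, a+7=h, n+3=q, e+7=l.

wohql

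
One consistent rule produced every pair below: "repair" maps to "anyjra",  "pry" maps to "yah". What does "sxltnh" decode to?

Each letter is shifted forward by 9 in the alphabet (a Caesar shift of +9).
Undoing it on sxltnh: s−9=j, x−9=o, l−9=c, t−9=k, n−9=e, h−9=y.

jockey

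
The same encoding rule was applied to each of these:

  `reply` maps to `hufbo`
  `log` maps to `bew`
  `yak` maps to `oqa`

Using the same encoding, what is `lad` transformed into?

bqt

Compare letters: r→h is +16, e→u is +16, p→f is +16 — a constant shift. This is a Caesar cipher with shift 16.
On lad: l+16=b, a+16=q, d+16=t.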